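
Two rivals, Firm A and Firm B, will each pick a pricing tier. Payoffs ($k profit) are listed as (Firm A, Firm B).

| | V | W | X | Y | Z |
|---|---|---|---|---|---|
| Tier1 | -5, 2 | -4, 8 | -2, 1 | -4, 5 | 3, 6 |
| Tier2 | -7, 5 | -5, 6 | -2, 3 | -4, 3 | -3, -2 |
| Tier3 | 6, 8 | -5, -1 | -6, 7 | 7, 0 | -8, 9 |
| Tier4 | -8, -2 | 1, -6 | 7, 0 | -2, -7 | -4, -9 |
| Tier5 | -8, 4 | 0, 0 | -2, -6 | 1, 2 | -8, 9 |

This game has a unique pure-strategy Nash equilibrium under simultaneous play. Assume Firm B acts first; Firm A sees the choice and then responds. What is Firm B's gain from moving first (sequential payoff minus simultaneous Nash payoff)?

Work backward from Firm A's decision.
- V → Firm A plays Tier3 (best of -5, -7, 6, -8, -8); Firm B gets 8.
- W → Firm A plays Tier4 (best of -4, -5, -5, 1, 0); Firm B gets -6.
- X → Firm A plays Tier4 (best of -2, -2, -6, 7, -2); Firm B gets 0.
- Y → Firm A plays Tier3 (best of -4, -4, 7, -2, 1); Firm B gets 0.
- Z → Firm A plays Tier1 (best of 3, -3, -8, -4, -8); Firm B gets 6.
Firm B's induced payoffs are 8, -6, 0, 0, 6, so Firm B commits to V. Subgame-perfect outcome: (Tier3, V) with payoffs (6, 8).
For the simultaneous game, intersect best replies.
Firm A's best replies: V→Tier3; W→Tier4; X→Tier4; Y→Tier3; Z→Tier1.
Firm B's best replies: Tier1→W; Tier2→W; Tier3→Z; Tier4→X; Tier5→Z.
Only (Tier4, X) has each player best-responding; Nash payoffs (7, 0).
Firm B's commitment gain: 8 − 0 = 8.

8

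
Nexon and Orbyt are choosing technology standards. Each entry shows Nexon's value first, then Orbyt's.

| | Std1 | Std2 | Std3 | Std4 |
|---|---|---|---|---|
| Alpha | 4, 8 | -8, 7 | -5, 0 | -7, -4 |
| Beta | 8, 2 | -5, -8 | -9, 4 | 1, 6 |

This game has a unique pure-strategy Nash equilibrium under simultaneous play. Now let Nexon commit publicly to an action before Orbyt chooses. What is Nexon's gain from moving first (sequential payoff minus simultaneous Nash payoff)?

3

Orbyt best-responds to each possible Nexon move:
- Alpha → Orbyt plays Std1 (best of 8, 7, 0, -4); Nexon gets 4.
- Beta → Orbyt plays Std4 (best of 2, -8, 4, 6); Nexon gets 1.
Nexon's induced payoffs are 4, 1, so Nexon commits to Alpha. Subgame-perfect outcome: (Alpha, Std1) with payoffs (4, 8).
Now find the simultaneous Nash equilibrium.
Nexon's best replies: Std1→Beta; Std2→Beta; Std3→Alpha; Std4→Beta.
Orbyt's best replies: Alpha→Std1; Beta→Std4.
Only (Beta, Std4) has each player best-responding; Nash payoffs (1, 6).
Nexon's commitment gain: 4 − 1 = 3.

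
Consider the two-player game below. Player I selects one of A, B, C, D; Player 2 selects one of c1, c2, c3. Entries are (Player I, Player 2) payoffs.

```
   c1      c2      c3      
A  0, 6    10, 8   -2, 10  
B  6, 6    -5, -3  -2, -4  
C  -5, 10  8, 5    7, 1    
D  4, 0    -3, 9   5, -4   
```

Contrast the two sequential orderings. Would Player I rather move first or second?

second

If Player I leads: Player 2's best replies are A→c3, B→c1, C→c1, D→c2; Player I's induced payoffs -2, 6, -5, -3; outcome (B, c1), payoffs (6, 6).
If Player 2 leads: Player I's best replies are c1→B, c2→A, c3→C; Player 2's induced payoffs 6, 8, 1; outcome (A, c2), payoffs (10, 8).
Player I gets 6 moving first and 10 moving second, so Player I prefers to move second.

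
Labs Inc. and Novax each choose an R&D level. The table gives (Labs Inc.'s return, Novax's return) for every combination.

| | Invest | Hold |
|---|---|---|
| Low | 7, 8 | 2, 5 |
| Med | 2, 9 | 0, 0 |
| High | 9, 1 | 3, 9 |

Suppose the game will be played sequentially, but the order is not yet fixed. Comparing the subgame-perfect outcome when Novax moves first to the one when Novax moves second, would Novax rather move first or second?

If Labs Inc. leads: Novax's best replies are Low→Invest, Med→Invest, High→Hold; Labs Inc.'s induced payoffs 7, 2, 3; outcome (Low, Invest), payoffs (7, 8).
If Novax leads: Labs Inc.'s best replies are Invest→High, Hold→High; Novax's induced payoffs 1, 9; outcome (High, Hold), payoffs (3, 9).
Novax gets 9 moving first and 8 moving second, so Novax prefers to move first.

first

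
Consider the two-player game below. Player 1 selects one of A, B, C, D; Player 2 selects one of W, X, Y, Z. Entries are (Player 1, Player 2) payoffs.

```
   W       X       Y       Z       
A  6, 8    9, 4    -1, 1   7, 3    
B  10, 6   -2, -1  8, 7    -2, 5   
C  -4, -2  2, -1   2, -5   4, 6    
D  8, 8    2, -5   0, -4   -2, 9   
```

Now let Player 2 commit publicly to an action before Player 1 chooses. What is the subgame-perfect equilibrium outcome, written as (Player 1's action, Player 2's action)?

Work backward from Player 1's decision.
- W: BR = B, leader payoff 6.
- X: BR = A, leader payoff 4.
- Y: BR = B, leader payoff 7.
- Z: BR = A, leader payoff 3.
Among 6, 4, 7, 3, the best is 7 at Y. Subgame-perfect outcome: (B, Y) with payoffs (8, 7).

(B, Y)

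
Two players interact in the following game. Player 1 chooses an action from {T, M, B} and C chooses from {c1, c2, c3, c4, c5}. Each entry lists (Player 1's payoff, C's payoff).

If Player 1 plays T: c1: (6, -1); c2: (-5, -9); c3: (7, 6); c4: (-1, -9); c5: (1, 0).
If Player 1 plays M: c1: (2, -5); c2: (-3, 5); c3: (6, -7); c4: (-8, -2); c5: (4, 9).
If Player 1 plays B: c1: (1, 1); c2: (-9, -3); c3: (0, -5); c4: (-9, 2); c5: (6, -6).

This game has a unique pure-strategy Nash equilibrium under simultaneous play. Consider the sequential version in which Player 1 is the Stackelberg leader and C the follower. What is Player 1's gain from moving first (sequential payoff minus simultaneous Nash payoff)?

0

Work backward from C's decision.
- T → C plays c3 (best of -1, -9, 6, -9, 0); Player 1 gets 7.
- M → C plays c5 (best of -5, 5, -7, -2, 9); Player 1 gets 4.
- B → C plays c4 (best of 1, -3, -5, 2, -6); Player 1 gets -9.
Player 1's induced payoffs are 7, 4, -9, so Player 1 commits to T. Subgame-perfect outcome: (T, c3) with payoffs (7, 6).
Now find the simultaneous Nash equilibrium.
Player 1's best replies: c1→T; c2→M; c3→T; c4→T; c5→B.
C's best replies: T→c3; M→c5; B→c4.
The unique mutual best reply is (T, c3), giving (7, 6).
Player 1's commitment gain: 7 − 7 = 0.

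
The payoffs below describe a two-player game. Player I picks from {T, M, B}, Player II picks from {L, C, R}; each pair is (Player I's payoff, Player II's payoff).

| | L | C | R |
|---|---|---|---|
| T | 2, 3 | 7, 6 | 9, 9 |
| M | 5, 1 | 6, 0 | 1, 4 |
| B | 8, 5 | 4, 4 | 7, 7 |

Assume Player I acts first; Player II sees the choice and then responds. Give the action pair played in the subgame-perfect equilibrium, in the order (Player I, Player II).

Solve by backward induction (Player I leads).
- T → Player II plays R (best of 3, 6, 9); Player I gets 9.
- M → Player II plays R (best of 1, 0, 4); Player I gets 1.
- B → Player II plays R (best of 5, 4, 7); Player I gets 7.
Player I's induced payoffs are 9, 1, 7, so Player I commits to T. Subgame-perfect outcome: (T, R) with payoffs (9, 9).

(T, R)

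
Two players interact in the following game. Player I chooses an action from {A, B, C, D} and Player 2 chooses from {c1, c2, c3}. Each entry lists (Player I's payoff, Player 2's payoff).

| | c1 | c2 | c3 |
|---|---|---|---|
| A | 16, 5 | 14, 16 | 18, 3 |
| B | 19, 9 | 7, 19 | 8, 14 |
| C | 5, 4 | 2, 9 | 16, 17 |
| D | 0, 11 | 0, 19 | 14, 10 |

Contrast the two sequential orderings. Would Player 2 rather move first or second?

If Player I leads: Player 2's best replies are A→c2, B→c2, C→c3, D→c2; Player I's induced payoffs 14, 7, 16, 0; outcome (C, c3), payoffs (16, 17).
If Player 2 leads: Player I's best replies are c1→B, c2→A, c3→A; Player 2's induced payoffs 9, 16, 3; outcome (A, c2), payoffs (14, 16).
Player 2 gets 16 moving first and 17 moving second, so Player 2 prefers to move second.

second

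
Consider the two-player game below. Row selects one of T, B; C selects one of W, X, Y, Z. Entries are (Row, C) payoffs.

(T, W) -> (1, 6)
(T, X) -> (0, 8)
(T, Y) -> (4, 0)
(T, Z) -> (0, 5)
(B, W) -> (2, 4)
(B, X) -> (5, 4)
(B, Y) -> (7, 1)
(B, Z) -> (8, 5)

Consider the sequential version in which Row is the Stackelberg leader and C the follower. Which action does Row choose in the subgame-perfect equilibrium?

Backward induction with Row moving first.
- T: BR = X, leader payoff 0.
- B: BR = Z, leader payoff 8.
Among 0, 8, the best is 8 at B. Subgame-perfect outcome: (B, Z) with payoffs (8, 5).

B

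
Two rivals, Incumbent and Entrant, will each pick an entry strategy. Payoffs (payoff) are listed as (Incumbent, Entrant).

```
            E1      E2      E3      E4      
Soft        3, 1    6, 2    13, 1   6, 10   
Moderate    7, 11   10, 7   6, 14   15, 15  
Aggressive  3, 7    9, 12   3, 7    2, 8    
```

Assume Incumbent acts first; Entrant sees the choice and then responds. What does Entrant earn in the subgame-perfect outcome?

Work backward from Entrant's decision.
- Soft: BR = E4, leader payoff 6.
- Moderate: BR = E4, leader payoff 15.
- Aggressive: BR = E2, leader payoff 9.
Among 6, 15, 9, the best is 15 at Moderate. Subgame-perfect outcome: (Moderate, E4) with payoffs (15, 15).

15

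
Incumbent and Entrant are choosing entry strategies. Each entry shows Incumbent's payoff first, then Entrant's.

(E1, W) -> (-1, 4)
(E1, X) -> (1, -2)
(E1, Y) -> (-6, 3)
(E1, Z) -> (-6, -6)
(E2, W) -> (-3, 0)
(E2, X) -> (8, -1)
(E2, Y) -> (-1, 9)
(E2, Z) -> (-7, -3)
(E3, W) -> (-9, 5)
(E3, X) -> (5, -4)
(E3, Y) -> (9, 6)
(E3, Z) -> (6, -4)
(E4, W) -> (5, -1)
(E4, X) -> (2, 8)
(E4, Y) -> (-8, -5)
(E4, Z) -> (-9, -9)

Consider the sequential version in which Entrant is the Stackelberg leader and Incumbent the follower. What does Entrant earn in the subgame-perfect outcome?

Solve by backward induction (Entrant leads).
- W → Incumbent plays E4 (best of -1, -3, -9, 5); Entrant gets -1.
- X → Incumbent plays E2 (best of 1, 8, 5, 2); Entrant gets -1.
- Y → Incumbent plays E3 (best of -6, -1, 9, -8); Entrant gets 6.
- Z → Incumbent plays E3 (best of -6, -7, 6, -9); Entrant gets -4.
Entrant's induced payoffs are -1, -1, 6, -4, so Entrant commits to Y. Subgame-perfect outcome: (E3, Y) with payoffs (9, 6).

6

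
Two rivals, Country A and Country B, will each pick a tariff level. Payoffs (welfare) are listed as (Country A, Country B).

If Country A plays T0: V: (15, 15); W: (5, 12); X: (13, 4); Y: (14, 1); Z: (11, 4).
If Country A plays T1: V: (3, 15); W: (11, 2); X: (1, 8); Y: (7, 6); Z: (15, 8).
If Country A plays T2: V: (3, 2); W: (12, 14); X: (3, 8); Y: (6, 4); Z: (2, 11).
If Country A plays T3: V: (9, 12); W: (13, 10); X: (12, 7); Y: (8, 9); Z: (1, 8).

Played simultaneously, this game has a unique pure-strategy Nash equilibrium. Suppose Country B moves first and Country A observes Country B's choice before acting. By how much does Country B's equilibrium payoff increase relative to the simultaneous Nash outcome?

0

Solve by backward induction (Country B leads).
- V: Country A compares 15, 3, 3, 9 and picks T0; Country B would get 15.
- W: Country A compares 5, 11, 12, 13 and picks T3; Country B would get 10.
- X: Country A compares 13, 1, 3, 12 and picks T0; Country B would get 4.
- Y: Country A compares 14, 7, 6, 8 and picks T0; Country B would get 1.
- Z: Country A compares 11, 15, 2, 1 and picks T1; Country B would get 8.
Country B's induced payoffs are 15, 10, 4, 1, 8, so Country B commits to V. Subgame-perfect outcome: (T0, V) with payoffs (15, 15).
Now find the simultaneous Nash equilibrium.
Country A's best replies: V→T0; W→T3; X→T0; Y→T0; Z→T1.
Country B's best replies: T0→V; T1→V; T2→W; T3→V.
The unique mutual best reply is (T0, V), giving (15, 15).
Country B's commitment gain: 15 − 15 = 0.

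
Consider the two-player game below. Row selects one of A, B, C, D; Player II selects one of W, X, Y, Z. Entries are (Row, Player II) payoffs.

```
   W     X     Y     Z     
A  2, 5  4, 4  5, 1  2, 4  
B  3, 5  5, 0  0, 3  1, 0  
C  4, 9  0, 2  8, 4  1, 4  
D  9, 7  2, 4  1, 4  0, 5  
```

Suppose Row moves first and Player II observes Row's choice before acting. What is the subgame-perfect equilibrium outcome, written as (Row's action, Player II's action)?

(D, W)

Work backward from Player II's decision.
- A → Player II plays W (best of 5, 4, 1, 4); Row gets 2.
- B → Player II plays W (best of 5, 0, 3, 0); Row gets 3.
- C → Player II plays W (best of 9, 2, 4, 4); Row gets 4.
- D → Player II plays W (best of 7, 4, 4, 5); Row gets 9.
Among 2, 3, 4, 9, the best is 9 at D. Subgame-perfect outcome: (D, W) with payoffs (9, 7).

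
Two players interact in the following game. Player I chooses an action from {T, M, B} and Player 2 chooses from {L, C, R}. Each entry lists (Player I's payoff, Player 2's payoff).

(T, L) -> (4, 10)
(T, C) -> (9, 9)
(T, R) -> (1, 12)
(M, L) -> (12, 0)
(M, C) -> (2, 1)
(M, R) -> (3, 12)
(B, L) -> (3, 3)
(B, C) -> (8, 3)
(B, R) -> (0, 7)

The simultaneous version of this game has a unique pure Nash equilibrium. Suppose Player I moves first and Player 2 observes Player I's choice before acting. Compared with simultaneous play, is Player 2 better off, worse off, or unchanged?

Backward induction with Player I moving first.
- T → Player 2 plays R (best of 10, 9, 12); Player I gets 1.
- M → Player 2 plays R (best of 0, 1, 12); Player I gets 3.
- B → Player 2 plays R (best of 3, 3, 7); Player I gets 0.
Among 1, 3, 0, the best is 3 at M. Subgame-perfect outcome: (M, R) with payoffs (3, 12).
Now find the simultaneous Nash equilibrium.
Player I's best replies: L→M; C→T; R→M.
Player 2's best replies: T→R; M→R; B→R.
Only (M, R) has each player best-responding; Nash payoffs (3, 12).
Player 2 earns 12 sequentially versus 12 at the Nash outcome: unchanged.

unchanged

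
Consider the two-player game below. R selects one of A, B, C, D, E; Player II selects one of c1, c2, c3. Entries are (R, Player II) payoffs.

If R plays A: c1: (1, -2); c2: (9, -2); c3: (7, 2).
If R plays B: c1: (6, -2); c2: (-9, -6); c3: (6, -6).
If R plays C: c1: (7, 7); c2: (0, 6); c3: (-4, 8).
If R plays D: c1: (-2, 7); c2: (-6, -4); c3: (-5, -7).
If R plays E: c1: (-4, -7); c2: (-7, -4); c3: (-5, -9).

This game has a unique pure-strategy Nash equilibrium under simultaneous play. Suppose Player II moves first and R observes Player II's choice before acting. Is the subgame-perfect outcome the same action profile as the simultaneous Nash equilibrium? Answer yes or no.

no

Solve by backward induction (Player II leads).
- c1: BR = C, leader payoff 7.
- c2: BR = A, leader payoff -2.
- c3: BR = A, leader payoff 2.
Player II's induced payoffs are 7, -2, 2, so Player II commits to c1. Subgame-perfect outcome: (C, c1) with payoffs (7, 7).
For the simultaneous game, intersect best replies.
R's best replies: c1→C; c2→A; c3→A.
Player II's best replies: A→c3; B→c1; C→c3; D→c1; E→c2.
The unique mutual best reply is (A, c3), giving (7, 2).
Sequential outcome (C, c1) differs from the Nash profile (A, c3).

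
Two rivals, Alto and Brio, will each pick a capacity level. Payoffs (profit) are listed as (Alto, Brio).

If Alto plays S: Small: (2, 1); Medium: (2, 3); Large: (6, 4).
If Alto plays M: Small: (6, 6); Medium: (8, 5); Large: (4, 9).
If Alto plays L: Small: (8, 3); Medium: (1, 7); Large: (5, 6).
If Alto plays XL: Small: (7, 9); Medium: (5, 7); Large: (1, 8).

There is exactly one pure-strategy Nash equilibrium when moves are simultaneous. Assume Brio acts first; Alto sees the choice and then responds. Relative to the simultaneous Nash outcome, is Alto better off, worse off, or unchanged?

Alto best-responds to each possible Brio move:
- Small: Alto compares 2, 6, 8, 7 and picks L; Brio would get 3.
- Medium: Alto compares 2, 8, 1, 5 and picks M; Brio would get 5.
- Large: Alto compares 6, 4, 5, 1 and picks S; Brio would get 4.
Brio's induced payoffs are 3, 5, 4, so Brio commits to Medium. Subgame-perfect outcome: (M, Medium) with payoffs (8, 5).
Under simultaneous play:
Alto's best replies: Small→L; Medium→M; Large→S.
Brio's best replies: S→Large; M→Large; L→Medium; XL→Small.
The unique mutual best reply is (S, Large), giving (6, 4).
Alto earns 8 sequentially versus 6 at the Nash outcome: better off.

better off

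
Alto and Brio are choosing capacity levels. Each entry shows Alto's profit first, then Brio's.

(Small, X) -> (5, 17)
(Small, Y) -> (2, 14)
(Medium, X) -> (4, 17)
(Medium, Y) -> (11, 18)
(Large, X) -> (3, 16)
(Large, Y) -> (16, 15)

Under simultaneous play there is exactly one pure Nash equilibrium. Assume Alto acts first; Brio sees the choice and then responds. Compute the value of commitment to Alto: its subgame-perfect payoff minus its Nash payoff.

6

Backward induction with Alto moving first.
- Small: Brio compares 17, 14 and picks X; Alto would get 5.
- Medium: Brio compares 17, 18 and picks Y; Alto would get 11.
- Large: Brio compares 16, 15 and picks X; Alto would get 3.
Among 5, 11, 3, the best is 11 at Medium. Subgame-perfect outcome: (Medium, Y) with payoffs (11, 18).
Now find the simultaneous Nash equilibrium.
Alto's best replies: X→Small; Y→Large.
Brio's best replies: Small→X; Medium→Y; Large→X.
Only (Small, X) has each player best-responding; Nash payoffs (5, 17).
Alto's commitment gain: 11 − 5 = 6.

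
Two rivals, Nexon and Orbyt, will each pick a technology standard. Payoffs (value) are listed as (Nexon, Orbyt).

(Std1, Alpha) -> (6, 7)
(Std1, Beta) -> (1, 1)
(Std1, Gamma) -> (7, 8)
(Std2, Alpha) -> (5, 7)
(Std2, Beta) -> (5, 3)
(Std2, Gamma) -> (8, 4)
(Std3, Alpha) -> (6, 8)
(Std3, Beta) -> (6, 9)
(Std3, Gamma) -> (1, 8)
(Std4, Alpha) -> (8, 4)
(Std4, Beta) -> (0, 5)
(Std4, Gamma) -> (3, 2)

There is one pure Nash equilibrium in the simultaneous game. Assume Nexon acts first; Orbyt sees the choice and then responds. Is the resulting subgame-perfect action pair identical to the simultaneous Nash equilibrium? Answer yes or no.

Orbyt best-responds to each possible Nexon move:
- Std1 → Orbyt plays Gamma (best of 7, 1, 8); Nexon gets 7.
- Std2 → Orbyt plays Alpha (best of 7, 3, 4); Nexon gets 5.
- Std3 → Orbyt plays Beta (best of 8, 9, 8); Nexon gets 6.
- Std4 → Orbyt plays Beta (best of 4, 5, 2); Nexon gets 0.
Among 7, 5, 6, 0, the best is 7 at Std1. Subgame-perfect outcome: (Std1, Gamma) with payoffs (7, 8).
For the simultaneous game, intersect best replies.
Nexon's best replies: Alpha→Std4; Beta→Std3; Gamma→Std2.
Orbyt's best replies: Std1→Gamma; Std2→Alpha; Std3→Beta; Std4→Beta.
The unique mutual best reply is (Std3, Beta), giving (6, 9).
Sequential outcome (Std1, Gamma) differs from the Nash profile (Std3, Beta).

no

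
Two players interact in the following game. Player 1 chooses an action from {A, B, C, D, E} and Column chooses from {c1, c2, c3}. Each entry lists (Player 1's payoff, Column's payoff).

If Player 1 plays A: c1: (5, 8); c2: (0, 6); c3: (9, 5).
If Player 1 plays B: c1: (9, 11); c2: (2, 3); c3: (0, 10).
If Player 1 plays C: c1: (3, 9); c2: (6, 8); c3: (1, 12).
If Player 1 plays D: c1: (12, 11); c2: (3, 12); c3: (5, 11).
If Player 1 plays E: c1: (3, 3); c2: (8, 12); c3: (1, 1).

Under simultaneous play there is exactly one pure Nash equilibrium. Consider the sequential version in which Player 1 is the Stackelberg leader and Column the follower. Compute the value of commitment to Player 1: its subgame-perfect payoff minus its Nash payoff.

1

Solve by backward induction (Player 1 leads).
- A: BR = c1, leader payoff 5.
- B: BR = c1, leader payoff 9.
- C: BR = c3, leader payoff 1.
- D: BR = c2, leader payoff 3.
- E: BR = c2, leader payoff 8.
Among 5, 9, 1, 3, 8, the best is 9 at B. Subgame-perfect outcome: (B, c1) with payoffs (9, 11).
Under simultaneous play:
Player 1's best replies: c1→D; c2→E; c3→A.
Column's best replies: A→c1; B→c1; C→c3; D→c2; E→c2.
The unique mutual best reply is (E, c2), giving (8, 12).
Player 1's commitment gain: 9 − 8 = 1.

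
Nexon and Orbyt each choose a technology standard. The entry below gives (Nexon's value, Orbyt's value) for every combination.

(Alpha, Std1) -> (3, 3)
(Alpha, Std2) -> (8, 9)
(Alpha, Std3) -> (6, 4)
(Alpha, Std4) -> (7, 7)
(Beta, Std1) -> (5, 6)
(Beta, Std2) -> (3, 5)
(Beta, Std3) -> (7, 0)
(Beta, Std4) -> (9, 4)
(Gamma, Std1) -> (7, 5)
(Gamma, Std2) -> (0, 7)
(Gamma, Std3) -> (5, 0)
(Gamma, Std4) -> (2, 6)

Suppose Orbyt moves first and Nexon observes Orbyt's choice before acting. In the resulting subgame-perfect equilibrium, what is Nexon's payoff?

8

Work backward from Nexon's decision.
- Std1: Nexon compares 3, 5, 7 and picks Gamma; Orbyt would get 5.
- Std2: Nexon compares 8, 3, 0 and picks Alpha; Orbyt would get 9.
- Std3: Nexon compares 6, 7, 5 and picks Beta; Orbyt would get 0.
- Std4: Nexon compares 7, 9, 2 and picks Beta; Orbyt would get 4.
Orbyt's induced payoffs are 5, 9, 0, 4, so Orbyt commits to Std2. Subgame-perfect outcome: (Alpha, Std2) with payoffs (8, 9).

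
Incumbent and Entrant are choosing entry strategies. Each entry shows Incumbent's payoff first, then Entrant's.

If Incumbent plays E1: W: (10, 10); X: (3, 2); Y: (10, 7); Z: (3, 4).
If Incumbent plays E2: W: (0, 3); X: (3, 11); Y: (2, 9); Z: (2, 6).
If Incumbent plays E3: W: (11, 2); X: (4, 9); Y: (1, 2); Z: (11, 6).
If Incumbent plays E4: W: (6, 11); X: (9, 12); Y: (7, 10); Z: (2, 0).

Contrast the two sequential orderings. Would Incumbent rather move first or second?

If Incumbent leads: Entrant's best replies are E1→W, E2→X, E3→X, E4→X; Incumbent's induced payoffs 10, 3, 4, 9; outcome (E1, W), payoffs (10, 10).
If Entrant leads: Incumbent's best replies are W→E3, X→E4, Y→E1, Z→E3; Entrant's induced payoffs 2, 12, 7, 6; outcome (E4, X), payoffs (9, 12).
Incumbent gets 10 moving first and 9 moving second, so Incumbent prefers to move first.

first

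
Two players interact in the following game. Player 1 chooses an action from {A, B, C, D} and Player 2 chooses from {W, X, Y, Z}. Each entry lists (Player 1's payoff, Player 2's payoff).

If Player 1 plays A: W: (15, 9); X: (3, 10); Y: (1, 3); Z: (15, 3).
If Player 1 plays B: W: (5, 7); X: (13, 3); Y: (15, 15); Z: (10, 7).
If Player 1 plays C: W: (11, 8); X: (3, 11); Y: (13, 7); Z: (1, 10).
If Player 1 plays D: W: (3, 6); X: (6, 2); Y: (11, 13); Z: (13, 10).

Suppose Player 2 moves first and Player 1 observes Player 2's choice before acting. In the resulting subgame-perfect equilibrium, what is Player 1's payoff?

15

Backward induction with Player 2 moving first.
- W: Player 1 compares 15, 5, 11, 3 and picks A; Player 2 would get 9.
- X: Player 1 compares 3, 13, 3, 6 and picks B; Player 2 would get 3.
- Y: Player 1 compares 1, 15, 13, 11 and picks B; Player 2 would get 15.
- Z: Player 1 compares 15, 10, 1, 13 and picks A; Player 2 would get 3.
Among 9, 3, 15, 3, the best is 15 at Y. Subgame-perfect outcome: (B, Y) with payoffs (15, 15).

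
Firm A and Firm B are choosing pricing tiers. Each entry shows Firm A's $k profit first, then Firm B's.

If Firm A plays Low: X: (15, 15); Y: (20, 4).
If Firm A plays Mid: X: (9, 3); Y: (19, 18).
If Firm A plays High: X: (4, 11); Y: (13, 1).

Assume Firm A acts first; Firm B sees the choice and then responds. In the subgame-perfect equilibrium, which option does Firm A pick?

Mid

Solve by backward induction (Firm A leads).
- Low → Firm B plays X (best of 15, 4); Firm A gets 15.
- Mid → Firm B plays Y (best of 3, 18); Firm A gets 19.
- High → Firm B plays X (best of 11, 1); Firm A gets 4.
Firm A's induced payoffs are 15, 19, 4, so Firm A commits to Mid. Subgame-perfect outcome: (Mid, Y) with payoffs (19, 18).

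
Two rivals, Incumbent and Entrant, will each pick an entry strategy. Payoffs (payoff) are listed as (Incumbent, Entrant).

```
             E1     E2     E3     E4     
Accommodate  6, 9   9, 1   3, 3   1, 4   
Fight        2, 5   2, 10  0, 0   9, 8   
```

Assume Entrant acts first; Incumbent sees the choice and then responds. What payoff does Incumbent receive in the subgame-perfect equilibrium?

Incumbent best-responds to each possible Entrant move:
- E1: BR = Accommodate, leader payoff 9.
- E2: BR = Accommodate, leader payoff 1.
- E3: BR = Accommodate, leader payoff 3.
- E4: BR = Fight, leader payoff 8.
Among 9, 1, 3, 8, the best is 9 at E1. Subgame-perfect outcome: (Accommodate, E1) with payoffs (6, 9).

6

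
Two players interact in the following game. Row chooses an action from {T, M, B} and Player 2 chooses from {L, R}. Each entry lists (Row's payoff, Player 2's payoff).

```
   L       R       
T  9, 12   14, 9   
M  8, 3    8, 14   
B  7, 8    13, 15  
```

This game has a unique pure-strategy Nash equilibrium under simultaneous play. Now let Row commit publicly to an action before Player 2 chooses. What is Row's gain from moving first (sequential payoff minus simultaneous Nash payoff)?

Solve by backward induction (Row leads).
- T: Player 2 compares 12, 9 and picks L; Row would get 9.
- M: Player 2 compares 3, 14 and picks R; Row would get 8.
- B: Player 2 compares 8, 15 and picks R; Row would get 13.
Among 9, 8, 13, the best is 13 at B. Subgame-perfect outcome: (B, R) with payoffs (13, 15).
Now find the simultaneous Nash equilibrium.
Row's best replies: L→T; R→T.
Player 2's best replies: T→L; M→R; B→R.
The unique mutual best reply is (T, L), giving (9, 12).
Row's commitment gain: 13 − 9 = 4.

4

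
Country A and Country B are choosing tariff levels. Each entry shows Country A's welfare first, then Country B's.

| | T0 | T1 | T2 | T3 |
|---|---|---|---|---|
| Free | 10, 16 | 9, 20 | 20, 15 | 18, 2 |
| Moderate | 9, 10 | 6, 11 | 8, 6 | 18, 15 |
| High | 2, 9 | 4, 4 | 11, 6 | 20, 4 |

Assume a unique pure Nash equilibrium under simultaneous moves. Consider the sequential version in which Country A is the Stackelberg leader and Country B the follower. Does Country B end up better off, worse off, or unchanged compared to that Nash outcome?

Solve by backward induction (Country A leads).
- Free → Country B plays T1 (best of 16, 20, 15, 2); Country A gets 9.
- Moderate → Country B plays T3 (best of 10, 11, 6, 15); Country A gets 18.
- High → Country B plays T0 (best of 9, 4, 6, 4); Country A gets 2.
Country A's induced payoffs are 9, 18, 2, so Country A commits to Moderate. Subgame-perfect outcome: (Moderate, T3) with payoffs (18, 15).
For the simultaneous game, intersect best replies.
Country A's best replies: T0→Free; T1→Free; T2→Free; T3→High.
Country B's best replies: Free→T1; Moderate→T3; High→T0.
Only (Free, T1) has each player best-responding; Nash payoffs (9, 20).
Country B earns 15 sequentially versus 20 at the Nash outcome: worse off.

worse off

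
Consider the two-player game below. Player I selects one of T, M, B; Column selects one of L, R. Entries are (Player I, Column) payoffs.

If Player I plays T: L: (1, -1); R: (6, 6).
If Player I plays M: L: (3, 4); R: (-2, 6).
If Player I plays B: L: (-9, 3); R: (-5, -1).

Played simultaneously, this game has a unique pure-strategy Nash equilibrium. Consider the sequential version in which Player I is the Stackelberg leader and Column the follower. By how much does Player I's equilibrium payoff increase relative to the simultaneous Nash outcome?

0

Column best-responds to each possible Player I move:
- T → Column plays R (best of -1, 6); Player I gets 6.
- M → Column plays R (best of 4, 6); Player I gets -2.
- B → Column plays L (best of 3, -1); Player I gets -9.
Player I's induced payoffs are 6, -2, -9, so Player I commits to T. Subgame-perfect outcome: (T, R) with payoffs (6, 6).
For the simultaneous game, intersect best replies.
Player I's best replies: L→M; R→T.
Column's best replies: T→R; M→R; B→L.
Only (T, R) has each player best-responding; Nash payoffs (6, 6).
Player I's commitment gain: 6 − 6 = 0.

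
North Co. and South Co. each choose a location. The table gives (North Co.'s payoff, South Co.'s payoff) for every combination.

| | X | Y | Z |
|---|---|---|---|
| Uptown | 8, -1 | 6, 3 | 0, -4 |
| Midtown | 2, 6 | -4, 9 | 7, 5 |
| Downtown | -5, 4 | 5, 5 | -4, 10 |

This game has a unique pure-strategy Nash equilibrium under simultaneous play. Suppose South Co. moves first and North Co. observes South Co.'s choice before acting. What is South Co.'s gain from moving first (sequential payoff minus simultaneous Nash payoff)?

Backward induction with South Co. moving first.
- X: BR = Uptown, leader payoff -1.
- Y: BR = Uptown, leader payoff 3.
- Z: BR = Midtown, leader payoff 5.
South Co.'s induced payoffs are -1, 3, 5, so South Co. commits to Z. Subgame-perfect outcome: (Midtown, Z) with payoffs (7, 5).
Under simultaneous play:
North Co.'s best replies: X→Uptown; Y→Uptown; Z→Midtown.
South Co.'s best replies: Uptown→Y; Midtown→Y; Downtown→Z.
The unique mutual best reply is (Uptown, Y), giving (6, 3).
South Co.'s commitment gain: 5 − 3 = 2.

2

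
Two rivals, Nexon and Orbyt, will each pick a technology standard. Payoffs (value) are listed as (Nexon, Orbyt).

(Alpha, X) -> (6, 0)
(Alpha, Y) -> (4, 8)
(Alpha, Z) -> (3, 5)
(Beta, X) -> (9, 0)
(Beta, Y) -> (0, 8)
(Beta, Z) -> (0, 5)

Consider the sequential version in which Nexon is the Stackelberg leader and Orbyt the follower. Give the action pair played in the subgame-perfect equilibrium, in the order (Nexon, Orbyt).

(Alpha, Y)

Solve by backward induction (Nexon leads).
- Alpha: Orbyt compares 0, 8, 5 and picks Y; Nexon would get 4.
- Beta: Orbyt compares 0, 8, 5 and picks Y; Nexon would get 0.
Maximizing over 4, 0, Nexon chooses Alpha. Subgame-perfect outcome: (Alpha, Y) with payoffs (4, 8).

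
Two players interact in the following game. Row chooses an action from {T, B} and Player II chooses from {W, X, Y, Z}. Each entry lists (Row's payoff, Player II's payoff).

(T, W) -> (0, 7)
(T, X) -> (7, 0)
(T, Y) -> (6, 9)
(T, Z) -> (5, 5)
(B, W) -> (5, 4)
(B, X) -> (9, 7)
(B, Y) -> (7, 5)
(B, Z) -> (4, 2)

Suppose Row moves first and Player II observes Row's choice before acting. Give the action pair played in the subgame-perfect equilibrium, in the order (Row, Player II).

(B, X)

Player II best-responds to each possible Row move:
- T: BR = Y, leader payoff 6.
- B: BR = X, leader payoff 9.
Maximizing over 6, 9, Row chooses B. Subgame-perfect outcome: (B, X) with payoffs (9, 7).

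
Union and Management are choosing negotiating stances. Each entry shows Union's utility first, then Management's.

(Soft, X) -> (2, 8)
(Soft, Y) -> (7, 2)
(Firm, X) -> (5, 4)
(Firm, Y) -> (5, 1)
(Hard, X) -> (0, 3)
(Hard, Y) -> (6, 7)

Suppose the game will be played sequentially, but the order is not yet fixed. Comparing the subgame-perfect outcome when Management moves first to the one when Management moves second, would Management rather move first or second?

second

If Union leads: Management's best replies are Soft→X, Firm→X, Hard→Y; Union's induced payoffs 2, 5, 6; outcome (Hard, Y), payoffs (6, 7).
If Management leads: Union's best replies are X→Firm, Y→Soft; Management's induced payoffs 4, 2; outcome (Firm, X), payoffs (5, 4).
Management gets 4 moving first and 7 moving second, so Management prefers to move second.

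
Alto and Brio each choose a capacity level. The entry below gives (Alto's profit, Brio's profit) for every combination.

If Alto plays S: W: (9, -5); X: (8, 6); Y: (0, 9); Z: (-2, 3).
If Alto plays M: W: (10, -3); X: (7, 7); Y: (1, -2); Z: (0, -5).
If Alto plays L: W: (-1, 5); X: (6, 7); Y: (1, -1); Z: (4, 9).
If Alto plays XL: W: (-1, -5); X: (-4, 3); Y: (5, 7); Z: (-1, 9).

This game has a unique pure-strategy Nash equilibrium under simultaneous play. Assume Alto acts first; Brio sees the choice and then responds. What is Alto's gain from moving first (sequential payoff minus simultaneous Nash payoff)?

Brio best-responds to each possible Alto move:
- S: BR = Y, leader payoff 0.
- M: BR = X, leader payoff 7.
- L: BR = Z, leader payoff 4.
- XL: BR = Z, leader payoff -1.
Alto's induced payoffs are 0, 7, 4, -1, so Alto commits to M. Subgame-perfect outcome: (M, X) with payoffs (7, 7).
For the simultaneous game, intersect best replies.
Alto's best replies: W→M; X→S; Y→XL; Z→L.
Brio's best replies: S→Y; M→X; L→Z; XL→Z.
Only (L, Z) has each player best-responding; Nash payoffs (4, 9).
Alto's commitment gain: 7 − 4 = 3.

3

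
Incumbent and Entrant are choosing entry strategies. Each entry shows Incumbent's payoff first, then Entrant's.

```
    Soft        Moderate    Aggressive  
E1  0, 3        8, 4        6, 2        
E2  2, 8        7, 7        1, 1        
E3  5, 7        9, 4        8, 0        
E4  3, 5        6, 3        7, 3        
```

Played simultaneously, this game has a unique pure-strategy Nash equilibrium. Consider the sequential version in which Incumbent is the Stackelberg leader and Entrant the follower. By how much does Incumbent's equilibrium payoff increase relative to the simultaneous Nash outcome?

Solve by backward induction (Incumbent leads).
- E1 → Entrant plays Moderate (best of 3, 4, 2); Incumbent gets 8.
- E2 → Entrant plays Soft (best of 8, 7, 1); Incumbent gets 2.
- E3 → Entrant plays Soft (best of 7, 4, 0); Incumbent gets 5.
- E4 → Entrant plays Soft (best of 5, 3, 3); Incumbent gets 3.
Maximizing over 8, 2, 5, 3, Incumbent chooses E1. Subgame-perfect outcome: (E1, Moderate) with payoffs (8, 4).
For the simultaneous game, intersect best replies.
Incumbent's best replies: Soft→E3; Moderate→E3; Aggressive→E3.
Entrant's best replies: E1→Moderate; E2→Soft; E3→Soft; E4→Soft.
Only (E3, Soft) has each player best-responding; Nash payoffs (5, 7).
Incumbent's commitment gain: 8 − 5 = 3.

3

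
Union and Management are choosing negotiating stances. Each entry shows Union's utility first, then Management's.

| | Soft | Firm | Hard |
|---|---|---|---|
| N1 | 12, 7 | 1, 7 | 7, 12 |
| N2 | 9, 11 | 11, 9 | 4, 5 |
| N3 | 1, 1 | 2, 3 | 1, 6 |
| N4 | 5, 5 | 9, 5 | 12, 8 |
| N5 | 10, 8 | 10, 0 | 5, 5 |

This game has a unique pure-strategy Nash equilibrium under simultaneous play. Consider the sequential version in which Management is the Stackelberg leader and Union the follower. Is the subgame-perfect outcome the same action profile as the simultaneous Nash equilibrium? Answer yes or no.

Backward induction with Management moving first.
- Soft: BR = N1, leader payoff 7.
- Firm: BR = N2, leader payoff 9.
- Hard: BR = N4, leader payoff 8.
Maximizing over 7, 9, 8, Management chooses Firm. Subgame-perfect outcome: (N2, Firm) with payoffs (11, 9).
Under simultaneous play:
Union's best replies: Soft→N1; Firm→N2; Hard→N4.
Management's best replies: N1→Hard; N2→Soft; N3→Hard; N4→Hard; N5→Soft.
The unique mutual best reply is (N4, Hard), giving (12, 8).
Sequential outcome (N2, Firm) differs from the Nash profile (N4, Hard).

no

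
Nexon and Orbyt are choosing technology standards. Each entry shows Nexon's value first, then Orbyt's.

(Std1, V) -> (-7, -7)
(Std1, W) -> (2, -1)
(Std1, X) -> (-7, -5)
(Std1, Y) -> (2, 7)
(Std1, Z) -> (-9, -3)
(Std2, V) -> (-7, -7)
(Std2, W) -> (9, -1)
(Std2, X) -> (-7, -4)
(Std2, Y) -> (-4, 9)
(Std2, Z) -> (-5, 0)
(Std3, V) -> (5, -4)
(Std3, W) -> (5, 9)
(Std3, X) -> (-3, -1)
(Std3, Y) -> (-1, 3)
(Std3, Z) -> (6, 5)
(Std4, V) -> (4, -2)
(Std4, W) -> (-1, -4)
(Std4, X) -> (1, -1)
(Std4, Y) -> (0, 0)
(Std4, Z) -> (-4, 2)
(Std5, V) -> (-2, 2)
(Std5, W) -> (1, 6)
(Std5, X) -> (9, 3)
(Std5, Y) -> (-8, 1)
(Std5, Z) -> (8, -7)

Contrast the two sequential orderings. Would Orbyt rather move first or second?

second

If Nexon leads: Orbyt's best replies are Std1→Y, Std2→Y, Std3→W, Std4→Z, Std5→W; Nexon's induced payoffs 2, -4, 5, -4, 1; outcome (Std3, W), payoffs (5, 9).
If Orbyt leads: Nexon's best replies are V→Std3, W→Std2, X→Std5, Y→Std1, Z→Std5; Orbyt's induced payoffs -4, -1, 3, 7, -7; outcome (Std1, Y), payoffs (2, 7).
Orbyt gets 7 moving first and 9 moving second, so Orbyt prefers to move second.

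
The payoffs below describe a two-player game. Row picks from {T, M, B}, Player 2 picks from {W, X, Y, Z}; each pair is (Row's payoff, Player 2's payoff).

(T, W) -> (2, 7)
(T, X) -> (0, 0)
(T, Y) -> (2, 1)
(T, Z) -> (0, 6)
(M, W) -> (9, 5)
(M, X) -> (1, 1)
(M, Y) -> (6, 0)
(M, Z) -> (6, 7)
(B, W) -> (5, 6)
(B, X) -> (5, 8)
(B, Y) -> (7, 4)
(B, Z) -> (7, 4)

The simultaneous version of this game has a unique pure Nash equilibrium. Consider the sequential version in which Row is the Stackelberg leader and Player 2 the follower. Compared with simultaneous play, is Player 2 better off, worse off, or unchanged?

worse off

Player 2 best-responds to each possible Row move:
- T: Player 2 compares 7, 0, 1, 6 and picks W; Row would get 2.
- M: Player 2 compares 5, 1, 0, 7 and picks Z; Row would get 6.
- B: Player 2 compares 6, 8, 4, 4 and picks X; Row would get 5.
Row's induced payoffs are 2, 6, 5, so Row commits to M. Subgame-perfect outcome: (M, Z) with payoffs (6, 7).
For the simultaneous game, intersect best replies.
Row's best replies: W→M; X→B; Y→B; Z→B.
Player 2's best replies: T→W; M→Z; B→X.
The unique mutual best reply is (B, X), giving (5, 8).
Player 2 earns 7 sequentially versus 8 at the Nash outcome: worse off.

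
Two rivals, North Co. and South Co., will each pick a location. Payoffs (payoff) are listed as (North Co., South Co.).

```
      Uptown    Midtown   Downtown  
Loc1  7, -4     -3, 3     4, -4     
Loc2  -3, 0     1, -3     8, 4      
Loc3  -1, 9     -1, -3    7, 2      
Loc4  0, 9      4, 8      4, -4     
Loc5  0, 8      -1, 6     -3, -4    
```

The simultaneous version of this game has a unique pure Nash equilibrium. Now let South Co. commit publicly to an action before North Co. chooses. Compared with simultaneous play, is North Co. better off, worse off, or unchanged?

Backward induction with South Co. moving first.
- Uptown: BR = Loc1, leader payoff -4.
- Midtown: BR = Loc4, leader payoff 8.
- Downtown: BR = Loc2, leader payoff 4.
South Co.'s induced payoffs are -4, 8, 4, so South Co. commits to Midtown. Subgame-perfect outcome: (Loc4, Midtown) with payoffs (4, 8).
Now find the simultaneous Nash equilibrium.
North Co.'s best replies: Uptown→Loc1; Midtown→Loc4; Downtown→Loc2.
South Co.'s best replies: Loc1→Midtown; Loc2→Downtown; Loc3→Uptown; Loc4→Uptown; Loc5→Uptown.
Only (Loc2, Downtown) has each player best-responding; Nash payoffs (8, 4).
North Co. earns 4 sequentially versus 8 at the Nash outcome: worse off.

worse off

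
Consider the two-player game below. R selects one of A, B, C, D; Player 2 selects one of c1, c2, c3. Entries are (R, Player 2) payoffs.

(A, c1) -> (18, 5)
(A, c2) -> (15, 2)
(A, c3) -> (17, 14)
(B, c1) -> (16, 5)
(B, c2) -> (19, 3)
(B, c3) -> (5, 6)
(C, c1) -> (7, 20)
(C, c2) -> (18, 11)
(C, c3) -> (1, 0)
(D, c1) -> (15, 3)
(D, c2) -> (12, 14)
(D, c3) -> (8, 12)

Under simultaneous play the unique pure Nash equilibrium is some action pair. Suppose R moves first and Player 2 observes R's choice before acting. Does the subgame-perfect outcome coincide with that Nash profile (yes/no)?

Work backward from Player 2's decision.
- A: Player 2 compares 5, 2, 14 and picks c3; R would get 17.
- B: Player 2 compares 5, 3, 6 and picks c3; R would get 5.
- C: Player 2 compares 20, 11, 0 and picks c1; R would get 7.
- D: Player 2 compares 3, 14, 12 and picks c2; R would get 12.
Among 17, 5, 7, 12, the best is 17 at A. Subgame-perfect outcome: (A, c3) with payoffs (17, 14).
Now find the simultaneous Nash equilibrium.
R's best replies: c1→A; c2→B; c3→A.
Player 2's best replies: A→c3; B→c3; C→c1; D→c2.
The unique mutual best reply is (A, c3), giving (17, 14).
Sequential outcome (A, c3) coincides with the Nash profile (A, c3).

yes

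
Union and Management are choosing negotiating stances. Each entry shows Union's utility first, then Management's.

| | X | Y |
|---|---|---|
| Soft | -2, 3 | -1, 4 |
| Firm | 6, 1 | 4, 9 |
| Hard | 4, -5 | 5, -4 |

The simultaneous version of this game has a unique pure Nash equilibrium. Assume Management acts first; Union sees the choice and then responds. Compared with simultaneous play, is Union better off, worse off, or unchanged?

better off

Union best-responds to each possible Management move:
- X → Union plays Firm (best of -2, 6, 4); Management gets 1.
- Y → Union plays Hard (best of -1, 4, 5); Management gets -4.
Management's induced payoffs are 1, -4, so Management commits to X. Subgame-perfect outcome: (Firm, X) with payoffs (6, 1).
Now find the simultaneous Nash equilibrium.
Union's best replies: X→Firm; Y→Hard.
Management's best replies: Soft→Y; Firm→Y; Hard→Y.
Only (Hard, Y) has each player best-responding; Nash payoffs (5, -4).
Union earns 6 sequentially versus 5 at the Nash outcome: better off.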